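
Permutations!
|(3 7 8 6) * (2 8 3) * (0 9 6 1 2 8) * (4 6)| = |(0 9 4 6 8 1 2)(3 7)| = 14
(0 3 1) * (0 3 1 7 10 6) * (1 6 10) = (10)(0 6)(1 3 7) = [6, 3, 2, 7, 4, 5, 0, 1, 8, 9, 10]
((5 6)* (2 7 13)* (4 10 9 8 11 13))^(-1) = (2 13 11 8 9 10 4 7)(5 6)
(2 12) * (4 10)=(2 12)(4 10)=[0, 1, 12, 3, 10, 5, 6, 7, 8, 9, 4, 11, 2]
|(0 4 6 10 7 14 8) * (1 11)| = 14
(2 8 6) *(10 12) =(2 8 6)(10 12) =[0, 1, 8, 3, 4, 5, 2, 7, 6, 9, 12, 11, 10]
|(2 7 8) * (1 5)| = 6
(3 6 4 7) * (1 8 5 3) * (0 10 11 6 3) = (0 10 11 6 4 7 1 8 5) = [10, 8, 2, 3, 7, 0, 4, 1, 5, 9, 11, 6]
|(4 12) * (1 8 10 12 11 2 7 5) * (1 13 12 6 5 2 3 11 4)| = 14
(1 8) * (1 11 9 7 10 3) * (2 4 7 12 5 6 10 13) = (1 8 11 9 12 5 6 10 3)(2 4 7 13) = [0, 8, 4, 1, 7, 6, 10, 13, 11, 12, 3, 9, 5, 2]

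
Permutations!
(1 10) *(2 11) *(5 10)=(1 5 10)(2 11)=[0, 5, 11, 3, 4, 10, 6, 7, 8, 9, 1, 2]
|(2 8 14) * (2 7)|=|(2 8 14 7)|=4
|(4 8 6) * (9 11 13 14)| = 12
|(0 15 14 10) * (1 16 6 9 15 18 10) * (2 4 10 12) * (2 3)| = |(0 18 12 3 2 4 10)(1 16 6 9 15 14)| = 42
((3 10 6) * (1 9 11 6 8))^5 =(1 10 6 9 8 3 11)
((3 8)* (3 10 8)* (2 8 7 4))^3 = (2 7 8 4 10)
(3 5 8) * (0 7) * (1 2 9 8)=(0 7)(1 2 9 8 3 5)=[7, 2, 9, 5, 4, 1, 6, 0, 3, 8]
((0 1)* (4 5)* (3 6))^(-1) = (0 1)(3 6)(4 5)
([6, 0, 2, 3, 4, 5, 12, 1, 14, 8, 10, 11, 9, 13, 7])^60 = (0 8)(1 9)(6 14)(7 12)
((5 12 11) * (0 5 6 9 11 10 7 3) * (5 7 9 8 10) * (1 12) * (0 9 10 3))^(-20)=(1 12 5)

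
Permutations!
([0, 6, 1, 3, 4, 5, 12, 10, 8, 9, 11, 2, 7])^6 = [0, 2, 11, 3, 4, 5, 1, 12, 8, 9, 7, 10, 6]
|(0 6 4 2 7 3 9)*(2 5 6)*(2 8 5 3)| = 14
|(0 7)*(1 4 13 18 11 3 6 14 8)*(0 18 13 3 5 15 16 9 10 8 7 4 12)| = 16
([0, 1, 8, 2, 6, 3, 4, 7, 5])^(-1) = [0, 1, 3, 5, 6, 8, 4, 7, 2]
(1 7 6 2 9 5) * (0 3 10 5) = [3, 7, 9, 10, 4, 1, 2, 6, 8, 0, 5] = (0 3 10 5 1 7 6 2 9)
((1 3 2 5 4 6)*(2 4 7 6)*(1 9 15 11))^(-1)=(1 11 15 9 6 7 5 2 4 3)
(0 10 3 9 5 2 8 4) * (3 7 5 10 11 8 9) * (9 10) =(0 11 8 4)(2 10 7 5) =[11, 1, 10, 3, 0, 2, 6, 5, 4, 9, 7, 8]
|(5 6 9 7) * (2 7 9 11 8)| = |(2 7 5 6 11 8)| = 6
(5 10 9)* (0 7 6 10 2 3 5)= (0 7 6 10 9)(2 3 5)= [7, 1, 3, 5, 4, 2, 10, 6, 8, 0, 9]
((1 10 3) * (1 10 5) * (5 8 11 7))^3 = ((1 8 11 7 5)(3 10))^3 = (1 7 8 5 11)(3 10)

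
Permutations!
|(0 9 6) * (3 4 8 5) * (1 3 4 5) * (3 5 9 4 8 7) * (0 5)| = 9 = |(0 4 7 3 9 6 5 8 1)|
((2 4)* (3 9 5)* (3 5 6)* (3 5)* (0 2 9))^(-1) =((0 2 4 9 6 5 3))^(-1) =(0 3 5 6 9 4 2)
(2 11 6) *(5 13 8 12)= (2 11 6)(5 13 8 12)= [0, 1, 11, 3, 4, 13, 2, 7, 12, 9, 10, 6, 5, 8]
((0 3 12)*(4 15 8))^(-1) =((0 3 12)(4 15 8))^(-1) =(0 12 3)(4 8 15)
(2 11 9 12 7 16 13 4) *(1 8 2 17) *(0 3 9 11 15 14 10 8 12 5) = (0 3 9 5)(1 12 7 16 13 4 17)(2 15 14 10 8) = [3, 12, 15, 9, 17, 0, 6, 16, 2, 5, 8, 11, 7, 4, 10, 14, 13, 1]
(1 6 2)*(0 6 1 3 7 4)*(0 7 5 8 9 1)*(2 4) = (0 6 4 7 2 3 5 8 9 1) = [6, 0, 3, 5, 7, 8, 4, 2, 9, 1]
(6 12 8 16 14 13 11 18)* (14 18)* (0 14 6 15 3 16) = (0 14 13 11 6 12 8)(3 16 18 15) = [14, 1, 2, 16, 4, 5, 12, 7, 0, 9, 10, 6, 8, 11, 13, 3, 18, 17, 15]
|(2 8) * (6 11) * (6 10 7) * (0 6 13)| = |(0 6 11 10 7 13)(2 8)| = 6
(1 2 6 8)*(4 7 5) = (1 2 6 8)(4 7 5) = [0, 2, 6, 3, 7, 4, 8, 5, 1]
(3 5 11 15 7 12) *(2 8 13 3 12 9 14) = (2 8 13 3 5 11 15 7 9 14) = [0, 1, 8, 5, 4, 11, 6, 9, 13, 14, 10, 15, 12, 3, 2, 7]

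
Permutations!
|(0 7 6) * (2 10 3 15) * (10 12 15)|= |(0 7 6)(2 12 15)(3 10)|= 6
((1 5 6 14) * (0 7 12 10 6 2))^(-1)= (0 2 5 1 14 6 10 12 7)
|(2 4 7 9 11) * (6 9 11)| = 4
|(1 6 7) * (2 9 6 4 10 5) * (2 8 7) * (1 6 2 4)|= |(2 9)(4 10 5 8 7 6)|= 6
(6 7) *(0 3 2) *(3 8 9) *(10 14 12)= (0 8 9 3 2)(6 7)(10 14 12)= [8, 1, 0, 2, 4, 5, 7, 6, 9, 3, 14, 11, 10, 13, 12]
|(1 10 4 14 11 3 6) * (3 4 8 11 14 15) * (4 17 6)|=6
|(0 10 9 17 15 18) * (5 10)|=7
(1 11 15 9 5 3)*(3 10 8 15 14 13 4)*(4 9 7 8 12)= (1 11 14 13 9 5 10 12 4 3)(7 8 15)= [0, 11, 2, 1, 3, 10, 6, 8, 15, 5, 12, 14, 4, 9, 13, 7]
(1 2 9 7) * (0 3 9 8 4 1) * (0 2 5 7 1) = (0 3 9 1 5 7 2 8 4) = [3, 5, 8, 9, 0, 7, 6, 2, 4, 1]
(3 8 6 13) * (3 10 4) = (3 8 6 13 10 4) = [0, 1, 2, 8, 3, 5, 13, 7, 6, 9, 4, 11, 12, 10]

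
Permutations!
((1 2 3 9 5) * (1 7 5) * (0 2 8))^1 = ((0 2 3 9 1 8)(5 7))^1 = (0 2 3 9 1 8)(5 7)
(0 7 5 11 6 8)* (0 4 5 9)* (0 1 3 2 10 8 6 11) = (11)(0 7 9 1 3 2 10 8 4 5) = [7, 3, 10, 2, 5, 0, 6, 9, 4, 1, 8, 11]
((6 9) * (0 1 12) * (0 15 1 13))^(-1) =(0 13)(1 15 12)(6 9)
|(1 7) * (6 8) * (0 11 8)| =|(0 11 8 6)(1 7)| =4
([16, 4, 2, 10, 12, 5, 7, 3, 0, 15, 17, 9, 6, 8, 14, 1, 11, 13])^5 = [1, 3, 2, 0, 10, 5, 13, 8, 15, 6, 16, 12, 17, 9, 14, 7, 4, 11]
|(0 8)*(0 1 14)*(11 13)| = 4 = |(0 8 1 14)(11 13)|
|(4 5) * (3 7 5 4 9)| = 4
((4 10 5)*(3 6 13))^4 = ((3 6 13)(4 10 5))^4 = (3 6 13)(4 10 5)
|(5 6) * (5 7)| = 3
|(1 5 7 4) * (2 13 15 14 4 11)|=9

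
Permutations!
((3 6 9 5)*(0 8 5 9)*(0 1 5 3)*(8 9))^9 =(0 8 6 5 9 3 1)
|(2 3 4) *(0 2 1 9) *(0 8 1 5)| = |(0 2 3 4 5)(1 9 8)| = 15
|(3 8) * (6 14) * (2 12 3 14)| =6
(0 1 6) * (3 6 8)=[1, 8, 2, 6, 4, 5, 0, 7, 3]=(0 1 8 3 6)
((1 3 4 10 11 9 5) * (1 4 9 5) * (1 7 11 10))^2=(1 9 11 4 3 7 5)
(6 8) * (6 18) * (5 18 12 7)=(5 18 6 8 12 7)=[0, 1, 2, 3, 4, 18, 8, 5, 12, 9, 10, 11, 7, 13, 14, 15, 16, 17, 6]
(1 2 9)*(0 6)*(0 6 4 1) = (0 4 1 2 9) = [4, 2, 9, 3, 1, 5, 6, 7, 8, 0]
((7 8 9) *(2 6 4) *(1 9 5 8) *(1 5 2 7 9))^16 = (9)(2 5 4)(6 8 7)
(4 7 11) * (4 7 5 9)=(4 5 9)(7 11)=[0, 1, 2, 3, 5, 9, 6, 11, 8, 4, 10, 7]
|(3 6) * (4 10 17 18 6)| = |(3 4 10 17 18 6)| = 6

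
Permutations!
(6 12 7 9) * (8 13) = [0, 1, 2, 3, 4, 5, 12, 9, 13, 6, 10, 11, 7, 8] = (6 12 7 9)(8 13)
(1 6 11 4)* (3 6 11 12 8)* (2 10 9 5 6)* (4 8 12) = [0, 11, 10, 2, 1, 6, 4, 7, 3, 5, 9, 8, 12] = (12)(1 11 8 3 2 10 9 5 6 4)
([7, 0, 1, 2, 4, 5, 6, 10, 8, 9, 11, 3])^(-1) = [1, 2, 3, 11, 4, 5, 6, 0, 8, 9, 7, 10]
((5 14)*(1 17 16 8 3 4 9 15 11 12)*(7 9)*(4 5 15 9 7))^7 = (1 15 3 17 11 5 16 12 14 8) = ((1 17 16 8 3 5 14 15 11 12))^7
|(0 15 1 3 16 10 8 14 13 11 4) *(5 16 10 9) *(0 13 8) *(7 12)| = 30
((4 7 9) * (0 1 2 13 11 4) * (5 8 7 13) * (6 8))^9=(13)(0 1 2 5 6 8 7 9)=((0 1 2 5 6 8 7 9)(4 13 11))^9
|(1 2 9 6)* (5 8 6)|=|(1 2 9 5 8 6)|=6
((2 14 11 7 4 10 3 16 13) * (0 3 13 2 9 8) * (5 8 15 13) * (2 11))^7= (0 5 4 11 3 8 10 7 16)(2 14)(9 15 13)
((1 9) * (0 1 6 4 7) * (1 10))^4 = ((0 10 1 9 6 4 7))^4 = (0 6 10 4 1 7 9)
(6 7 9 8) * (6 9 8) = (6 7 8 9) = [0, 1, 2, 3, 4, 5, 7, 8, 9, 6]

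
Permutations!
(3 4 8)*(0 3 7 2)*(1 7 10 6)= (0 3 4 8 10 6 1 7 2)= [3, 7, 0, 4, 8, 5, 1, 2, 10, 9, 6]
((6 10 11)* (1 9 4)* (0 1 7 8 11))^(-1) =((0 1 9 4 7 8 11 6 10))^(-1) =(0 10 6 11 8 7 4 9 1)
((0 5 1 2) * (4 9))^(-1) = (0 2 1 5)(4 9)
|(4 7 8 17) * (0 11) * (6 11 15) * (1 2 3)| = 12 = |(0 15 6 11)(1 2 3)(4 7 8 17)|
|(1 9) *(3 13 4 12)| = 4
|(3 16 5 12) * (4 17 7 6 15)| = |(3 16 5 12)(4 17 7 6 15)| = 20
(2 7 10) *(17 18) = (2 7 10)(17 18) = [0, 1, 7, 3, 4, 5, 6, 10, 8, 9, 2, 11, 12, 13, 14, 15, 16, 18, 17]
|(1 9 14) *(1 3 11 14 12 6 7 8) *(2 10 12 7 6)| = 12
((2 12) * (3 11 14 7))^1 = ((2 12)(3 11 14 7))^1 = (2 12)(3 11 14 7)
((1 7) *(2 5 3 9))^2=(2 3)(5 9)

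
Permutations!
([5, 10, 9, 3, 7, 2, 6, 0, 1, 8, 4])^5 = (0 1 5 10 2 4 9 7 8)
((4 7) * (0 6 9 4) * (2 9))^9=(0 9)(2 7)(4 6)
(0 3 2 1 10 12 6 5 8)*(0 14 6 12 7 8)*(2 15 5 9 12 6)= (0 3 15 5)(1 10 7 8 14 2)(6 9 12)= [3, 10, 1, 15, 4, 0, 9, 8, 14, 12, 7, 11, 6, 13, 2, 5]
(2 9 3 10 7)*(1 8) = [0, 8, 9, 10, 4, 5, 6, 2, 1, 3, 7] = (1 8)(2 9 3 10 7)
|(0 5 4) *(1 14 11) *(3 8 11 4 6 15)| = |(0 5 6 15 3 8 11 1 14 4)| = 10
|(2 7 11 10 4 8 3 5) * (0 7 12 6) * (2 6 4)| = |(0 7 11 10 2 12 4 8 3 5 6)| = 11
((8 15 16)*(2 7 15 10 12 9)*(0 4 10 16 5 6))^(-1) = ((0 4 10 12 9 2 7 15 5 6)(8 16))^(-1) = (0 6 5 15 7 2 9 12 10 4)(8 16)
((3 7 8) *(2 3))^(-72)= (8)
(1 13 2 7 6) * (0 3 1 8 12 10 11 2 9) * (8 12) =(0 3 1 13 9)(2 7 6 12 10 11) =[3, 13, 7, 1, 4, 5, 12, 6, 8, 0, 11, 2, 10, 9]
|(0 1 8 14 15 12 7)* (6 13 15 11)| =10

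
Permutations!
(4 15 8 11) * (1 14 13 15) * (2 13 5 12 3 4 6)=(1 14 5 12 3 4)(2 13 15 8 11 6)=[0, 14, 13, 4, 1, 12, 2, 7, 11, 9, 10, 6, 3, 15, 5, 8]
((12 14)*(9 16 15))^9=((9 16 15)(12 14))^9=(16)(12 14)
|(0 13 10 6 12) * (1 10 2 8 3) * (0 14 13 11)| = |(0 11)(1 10 6 12 14 13 2 8 3)| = 18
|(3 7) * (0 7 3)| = 2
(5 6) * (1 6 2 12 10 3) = (1 6 5 2 12 10 3) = [0, 6, 12, 1, 4, 2, 5, 7, 8, 9, 3, 11, 10]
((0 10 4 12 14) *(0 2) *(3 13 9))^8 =((0 10 4 12 14 2)(3 13 9))^8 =(0 4 14)(2 10 12)(3 9 13)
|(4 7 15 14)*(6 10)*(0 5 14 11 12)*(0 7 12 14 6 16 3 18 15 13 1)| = 15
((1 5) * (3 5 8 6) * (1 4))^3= (1 3)(4 6)(5 8)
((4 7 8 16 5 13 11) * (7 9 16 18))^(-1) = ((4 9 16 5 13 11)(7 8 18))^(-1) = (4 11 13 5 16 9)(7 18 8)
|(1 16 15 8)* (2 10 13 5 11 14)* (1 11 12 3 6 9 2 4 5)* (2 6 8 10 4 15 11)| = 42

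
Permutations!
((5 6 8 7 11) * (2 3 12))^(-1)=((2 3 12)(5 6 8 7 11))^(-1)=(2 12 3)(5 11 7 8 6)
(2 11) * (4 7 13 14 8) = (2 11)(4 7 13 14 8) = [0, 1, 11, 3, 7, 5, 6, 13, 4, 9, 10, 2, 12, 14, 8]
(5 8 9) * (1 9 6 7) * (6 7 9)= (1 6 9 5 8 7)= [0, 6, 2, 3, 4, 8, 9, 1, 7, 5]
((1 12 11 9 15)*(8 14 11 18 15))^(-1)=((1 12 18 15)(8 14 11 9))^(-1)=(1 15 18 12)(8 9 11 14)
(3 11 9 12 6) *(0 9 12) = (0 9)(3 11 12 6) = [9, 1, 2, 11, 4, 5, 3, 7, 8, 0, 10, 12, 6]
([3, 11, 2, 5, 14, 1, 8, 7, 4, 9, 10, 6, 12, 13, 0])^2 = [5, 6, 2, 1, 0, 11, 4, 7, 14, 9, 10, 8, 12, 13, 3]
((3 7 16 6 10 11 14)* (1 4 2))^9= (3 16 10 14 7 6 11)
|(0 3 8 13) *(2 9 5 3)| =|(0 2 9 5 3 8 13)| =7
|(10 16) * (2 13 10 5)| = |(2 13 10 16 5)| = 5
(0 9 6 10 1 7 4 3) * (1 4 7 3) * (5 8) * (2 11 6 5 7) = (0 9 5 8 7 2 11 6 10 4 1 3) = [9, 3, 11, 0, 1, 8, 10, 2, 7, 5, 4, 6]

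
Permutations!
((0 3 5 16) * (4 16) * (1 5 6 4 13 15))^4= ((0 3 6 4 16)(1 5 13 15))^4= (0 16 4 6 3)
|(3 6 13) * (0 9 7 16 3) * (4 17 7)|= 9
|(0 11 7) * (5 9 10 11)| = 6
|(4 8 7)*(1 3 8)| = |(1 3 8 7 4)| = 5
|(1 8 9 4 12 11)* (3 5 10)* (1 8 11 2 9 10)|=12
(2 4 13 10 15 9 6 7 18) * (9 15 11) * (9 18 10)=(2 4 13 9 6 7 10 11 18)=[0, 1, 4, 3, 13, 5, 7, 10, 8, 6, 11, 18, 12, 9, 14, 15, 16, 17, 2]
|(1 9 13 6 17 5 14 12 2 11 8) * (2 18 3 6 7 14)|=|(1 9 13 7 14 12 18 3 6 17 5 2 11 8)|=14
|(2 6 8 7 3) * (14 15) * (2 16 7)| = |(2 6 8)(3 16 7)(14 15)| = 6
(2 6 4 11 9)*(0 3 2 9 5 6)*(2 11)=(0 3 11 5 6 4 2)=[3, 1, 0, 11, 2, 6, 4, 7, 8, 9, 10, 5]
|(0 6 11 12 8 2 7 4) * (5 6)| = |(0 5 6 11 12 8 2 7 4)| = 9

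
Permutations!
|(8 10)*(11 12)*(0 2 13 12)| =10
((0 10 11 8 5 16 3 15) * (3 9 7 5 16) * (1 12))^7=((0 10 11 8 16 9 7 5 3 15)(1 12))^7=(0 5 16 10 3 9 11 15 7 8)(1 12)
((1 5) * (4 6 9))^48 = (9)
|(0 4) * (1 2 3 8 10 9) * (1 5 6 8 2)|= |(0 4)(2 3)(5 6 8 10 9)|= 10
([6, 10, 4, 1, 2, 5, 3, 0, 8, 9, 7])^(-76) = (0 3 10)(1 7 6)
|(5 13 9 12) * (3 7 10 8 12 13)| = 6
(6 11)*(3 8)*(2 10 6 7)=(2 10 6 11 7)(3 8)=[0, 1, 10, 8, 4, 5, 11, 2, 3, 9, 6, 7]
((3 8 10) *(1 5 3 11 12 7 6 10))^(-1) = ((1 5 3 8)(6 10 11 12 7))^(-1) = (1 8 3 5)(6 7 12 11 10)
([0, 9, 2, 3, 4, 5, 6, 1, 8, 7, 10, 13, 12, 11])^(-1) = (1 7 9)(11 13)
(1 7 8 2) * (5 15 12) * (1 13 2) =(1 7 8)(2 13)(5 15 12) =[0, 7, 13, 3, 4, 15, 6, 8, 1, 9, 10, 11, 5, 2, 14, 12]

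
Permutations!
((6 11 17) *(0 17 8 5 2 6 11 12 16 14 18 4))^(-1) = ((0 17 11 8 5 2 6 12 16 14 18 4))^(-1) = (0 4 18 14 16 12 6 2 5 8 11 17)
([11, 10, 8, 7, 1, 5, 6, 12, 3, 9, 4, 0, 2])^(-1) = (0 11)(1 4 10)(2 12 7 3 8)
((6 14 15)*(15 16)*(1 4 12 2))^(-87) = ((1 4 12 2)(6 14 16 15))^(-87) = (1 4 12 2)(6 14 16 15)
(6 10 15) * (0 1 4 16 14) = (0 1 4 16 14)(6 10 15) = [1, 4, 2, 3, 16, 5, 10, 7, 8, 9, 15, 11, 12, 13, 0, 6, 14]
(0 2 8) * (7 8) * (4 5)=[2, 1, 7, 3, 5, 4, 6, 8, 0]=(0 2 7 8)(4 5)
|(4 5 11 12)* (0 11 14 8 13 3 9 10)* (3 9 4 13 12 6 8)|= 8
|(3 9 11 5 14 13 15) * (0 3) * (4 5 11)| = 8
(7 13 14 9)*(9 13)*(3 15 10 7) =(3 15 10 7 9)(13 14) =[0, 1, 2, 15, 4, 5, 6, 9, 8, 3, 7, 11, 12, 14, 13, 10]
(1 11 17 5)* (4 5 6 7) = [0, 11, 2, 3, 5, 1, 7, 4, 8, 9, 10, 17, 12, 13, 14, 15, 16, 6] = (1 11 17 6 7 4 5)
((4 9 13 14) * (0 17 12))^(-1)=(0 12 17)(4 14 13 9)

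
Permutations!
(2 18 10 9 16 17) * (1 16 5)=(1 16 17 2 18 10 9 5)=[0, 16, 18, 3, 4, 1, 6, 7, 8, 5, 9, 11, 12, 13, 14, 15, 17, 2, 10]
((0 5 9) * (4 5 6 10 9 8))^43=((0 6 10 9)(4 5 8))^43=(0 9 10 6)(4 5 8)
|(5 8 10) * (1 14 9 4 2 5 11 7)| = |(1 14 9 4 2 5 8 10 11 7)| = 10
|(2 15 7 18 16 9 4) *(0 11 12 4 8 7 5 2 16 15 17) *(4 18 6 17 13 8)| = |(0 11 12 18 15 5 2 13 8 7 6 17)(4 16 9)| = 12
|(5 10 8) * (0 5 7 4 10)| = 4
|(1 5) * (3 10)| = 2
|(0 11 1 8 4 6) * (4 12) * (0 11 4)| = 7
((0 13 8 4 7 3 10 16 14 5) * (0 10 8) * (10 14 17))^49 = (0 13)(3 8 4 7)(5 14)(10 16 17)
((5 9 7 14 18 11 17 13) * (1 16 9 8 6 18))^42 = ((1 16 9 7 14)(5 8 6 18 11 17 13))^42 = (18)(1 9 14 16 7)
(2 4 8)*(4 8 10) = [0, 1, 8, 3, 10, 5, 6, 7, 2, 9, 4] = (2 8)(4 10)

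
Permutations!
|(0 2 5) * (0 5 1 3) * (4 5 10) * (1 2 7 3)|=3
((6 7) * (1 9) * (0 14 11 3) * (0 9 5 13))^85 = ((0 14 11 3 9 1 5 13)(6 7))^85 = (0 1 11 13 9 14 5 3)(6 7)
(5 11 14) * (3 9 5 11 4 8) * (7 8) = (3 9 5 4 7 8)(11 14) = [0, 1, 2, 9, 7, 4, 6, 8, 3, 5, 10, 14, 12, 13, 11]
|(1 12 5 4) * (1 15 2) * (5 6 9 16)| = 9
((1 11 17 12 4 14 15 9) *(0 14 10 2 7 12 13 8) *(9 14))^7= (17)(2 12 10 7 4)(14 15)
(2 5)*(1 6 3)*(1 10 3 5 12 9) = (1 6 5 2 12 9)(3 10) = [0, 6, 12, 10, 4, 2, 5, 7, 8, 1, 3, 11, 9]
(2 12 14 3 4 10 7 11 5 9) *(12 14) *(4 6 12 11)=[0, 1, 14, 6, 10, 9, 12, 4, 8, 2, 7, 5, 11, 13, 3]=(2 14 3 6 12 11 5 9)(4 10 7)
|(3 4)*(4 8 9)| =4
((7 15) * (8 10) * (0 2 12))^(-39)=(7 15)(8 10)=((0 2 12)(7 15)(8 10))^(-39)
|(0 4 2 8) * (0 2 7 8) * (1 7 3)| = 7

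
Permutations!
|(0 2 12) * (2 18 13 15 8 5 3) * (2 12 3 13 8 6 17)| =11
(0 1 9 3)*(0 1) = (1 9 3) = [0, 9, 2, 1, 4, 5, 6, 7, 8, 3]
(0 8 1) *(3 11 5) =(0 8 1)(3 11 5) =[8, 0, 2, 11, 4, 3, 6, 7, 1, 9, 10, 5]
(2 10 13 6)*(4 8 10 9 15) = (2 9 15 4 8 10 13 6) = [0, 1, 9, 3, 8, 5, 2, 7, 10, 15, 13, 11, 12, 6, 14, 4]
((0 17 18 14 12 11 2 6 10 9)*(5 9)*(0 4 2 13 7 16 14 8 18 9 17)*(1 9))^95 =(1 17 5 10 6 2 4 9)(7 13 11 12 14 16)(8 18)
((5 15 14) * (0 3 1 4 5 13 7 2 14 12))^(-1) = (0 12 15 5 4 1 3)(2 7 13 14)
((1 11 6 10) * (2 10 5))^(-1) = ((1 11 6 5 2 10))^(-1) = (1 10 2 5 6 11)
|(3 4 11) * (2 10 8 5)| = |(2 10 8 5)(3 4 11)| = 12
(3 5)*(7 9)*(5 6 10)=(3 6 10 5)(7 9)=[0, 1, 2, 6, 4, 3, 10, 9, 8, 7, 5]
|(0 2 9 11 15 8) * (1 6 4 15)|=9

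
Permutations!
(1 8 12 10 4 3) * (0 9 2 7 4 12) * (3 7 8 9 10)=(0 10 12 3 1 9 2 8)(4 7)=[10, 9, 8, 1, 7, 5, 6, 4, 0, 2, 12, 11, 3]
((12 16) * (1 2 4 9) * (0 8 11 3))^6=(16)(0 11)(1 4)(2 9)(3 8)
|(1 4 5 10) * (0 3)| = |(0 3)(1 4 5 10)| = 4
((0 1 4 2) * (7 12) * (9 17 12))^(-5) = (0 2 4 1)(7 12 17 9)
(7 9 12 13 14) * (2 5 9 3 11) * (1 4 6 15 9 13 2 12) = (1 4 6 15 9)(2 5 13 14 7 3 11 12) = [0, 4, 5, 11, 6, 13, 15, 3, 8, 1, 10, 12, 2, 14, 7, 9]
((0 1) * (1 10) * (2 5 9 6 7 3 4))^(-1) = (0 1 10)(2 4 3 7 6 9 5)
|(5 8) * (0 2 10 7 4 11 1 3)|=|(0 2 10 7 4 11 1 3)(5 8)|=8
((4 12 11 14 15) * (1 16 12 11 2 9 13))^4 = (1 9 12)(2 16 13) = ((1 16 12 2 9 13)(4 11 14 15))^4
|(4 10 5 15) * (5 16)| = 5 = |(4 10 16 5 15)|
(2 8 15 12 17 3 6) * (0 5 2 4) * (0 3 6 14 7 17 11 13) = [5, 1, 8, 14, 3, 2, 4, 17, 15, 9, 10, 13, 11, 0, 7, 12, 16, 6] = (0 5 2 8 15 12 11 13)(3 14 7 17 6 4)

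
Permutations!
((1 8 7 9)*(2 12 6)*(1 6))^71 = (1 8 7 9 6 2 12)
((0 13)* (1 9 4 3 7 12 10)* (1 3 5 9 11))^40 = (13)(4 5 9) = ((0 13)(1 11)(3 7 12 10)(4 5 9))^40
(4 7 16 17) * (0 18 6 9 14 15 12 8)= (0 18 6 9 14 15 12 8)(4 7 16 17)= [18, 1, 2, 3, 7, 5, 9, 16, 0, 14, 10, 11, 8, 13, 15, 12, 17, 4, 6]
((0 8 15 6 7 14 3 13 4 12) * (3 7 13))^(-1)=(0 12 4 13 6 15 8)(7 14)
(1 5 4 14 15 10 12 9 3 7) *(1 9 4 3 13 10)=(1 5 3 7 9 13 10 12 4 14 15)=[0, 5, 2, 7, 14, 3, 6, 9, 8, 13, 12, 11, 4, 10, 15, 1]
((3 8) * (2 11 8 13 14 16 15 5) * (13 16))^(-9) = ((2 11 8 3 16 15 5)(13 14))^(-9) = (2 15 3 11 5 16 8)(13 14)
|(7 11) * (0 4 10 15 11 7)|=|(0 4 10 15 11)|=5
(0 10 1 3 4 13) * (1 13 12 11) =(0 10 13)(1 3 4 12 11) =[10, 3, 2, 4, 12, 5, 6, 7, 8, 9, 13, 1, 11, 0]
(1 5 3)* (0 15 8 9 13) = (0 15 8 9 13)(1 5 3) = [15, 5, 2, 1, 4, 3, 6, 7, 9, 13, 10, 11, 12, 0, 14, 8]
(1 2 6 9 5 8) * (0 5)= (0 5 8 1 2 6 9)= [5, 2, 6, 3, 4, 8, 9, 7, 1, 0]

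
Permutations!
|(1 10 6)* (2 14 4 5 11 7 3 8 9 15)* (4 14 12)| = 30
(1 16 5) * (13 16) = [0, 13, 2, 3, 4, 1, 6, 7, 8, 9, 10, 11, 12, 16, 14, 15, 5] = (1 13 16 5)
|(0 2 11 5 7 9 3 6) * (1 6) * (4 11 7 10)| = |(0 2 7 9 3 1 6)(4 11 5 10)| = 28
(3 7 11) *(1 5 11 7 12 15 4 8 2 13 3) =(1 5 11)(2 13 3 12 15 4 8) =[0, 5, 13, 12, 8, 11, 6, 7, 2, 9, 10, 1, 15, 3, 14, 4]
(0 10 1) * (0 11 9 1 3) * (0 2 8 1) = (0 10 3 2 8 1 11 9) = [10, 11, 8, 2, 4, 5, 6, 7, 1, 0, 3, 9]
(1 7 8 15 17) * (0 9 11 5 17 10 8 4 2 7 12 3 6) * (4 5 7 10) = (0 9 11 7 5 17 1 12 3 6)(2 10 8 15 4) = [9, 12, 10, 6, 2, 17, 0, 5, 15, 11, 8, 7, 3, 13, 14, 4, 16, 1]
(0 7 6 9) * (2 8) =[7, 1, 8, 3, 4, 5, 9, 6, 2, 0] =(0 7 6 9)(2 8)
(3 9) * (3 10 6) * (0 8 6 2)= (0 8 6 3 9 10 2)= [8, 1, 0, 9, 4, 5, 3, 7, 6, 10, 2]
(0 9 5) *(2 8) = (0 9 5)(2 8) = [9, 1, 8, 3, 4, 0, 6, 7, 2, 5]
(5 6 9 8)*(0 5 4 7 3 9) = [5, 1, 2, 9, 7, 6, 0, 3, 4, 8] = (0 5 6)(3 9 8 4 7)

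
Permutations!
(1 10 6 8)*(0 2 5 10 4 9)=(0 2 5 10 6 8 1 4 9)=[2, 4, 5, 3, 9, 10, 8, 7, 1, 0, 6]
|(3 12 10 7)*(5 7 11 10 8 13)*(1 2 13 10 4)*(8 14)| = 12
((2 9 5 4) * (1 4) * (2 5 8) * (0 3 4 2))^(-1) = ((0 3 4 5 1 2 9 8))^(-1) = (0 8 9 2 1 5 4 3)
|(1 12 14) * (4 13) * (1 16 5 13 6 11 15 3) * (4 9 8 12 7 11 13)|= 45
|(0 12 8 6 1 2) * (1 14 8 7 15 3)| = |(0 12 7 15 3 1 2)(6 14 8)| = 21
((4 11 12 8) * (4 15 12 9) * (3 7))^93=(15)(3 7)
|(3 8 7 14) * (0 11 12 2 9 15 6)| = 28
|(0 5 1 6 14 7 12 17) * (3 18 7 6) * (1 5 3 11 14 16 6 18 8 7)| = 12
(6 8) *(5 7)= [0, 1, 2, 3, 4, 7, 8, 5, 6]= (5 7)(6 8)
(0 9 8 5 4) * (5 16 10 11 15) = [9, 1, 2, 3, 0, 4, 6, 7, 16, 8, 11, 15, 12, 13, 14, 5, 10] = (0 9 8 16 10 11 15 5 4)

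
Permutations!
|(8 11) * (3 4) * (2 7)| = 2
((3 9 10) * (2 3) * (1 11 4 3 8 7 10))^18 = (1 3 11 9 4)(2 7)(8 10)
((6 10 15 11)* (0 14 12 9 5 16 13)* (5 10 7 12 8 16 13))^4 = ((0 14 8 16 5 13)(6 7 12 9 10 15 11))^4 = (0 5 8)(6 10 7 15 12 11 9)(13 16 14)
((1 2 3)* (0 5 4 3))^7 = (0 5 4 3 1 2)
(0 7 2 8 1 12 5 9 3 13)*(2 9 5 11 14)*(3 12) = (0 7 9 12 11 14 2 8 1 3 13) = [7, 3, 8, 13, 4, 5, 6, 9, 1, 12, 10, 14, 11, 0, 2]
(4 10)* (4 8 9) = (4 10 8 9) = [0, 1, 2, 3, 10, 5, 6, 7, 9, 4, 8]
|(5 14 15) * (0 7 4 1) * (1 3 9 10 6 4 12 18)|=15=|(0 7 12 18 1)(3 9 10 6 4)(5 14 15)|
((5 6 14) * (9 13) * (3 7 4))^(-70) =(3 4 7)(5 14 6)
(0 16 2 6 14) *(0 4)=(0 16 2 6 14 4)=[16, 1, 6, 3, 0, 5, 14, 7, 8, 9, 10, 11, 12, 13, 4, 15, 2]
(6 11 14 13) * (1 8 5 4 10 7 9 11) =(1 8 5 4 10 7 9 11 14 13 6) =[0, 8, 2, 3, 10, 4, 1, 9, 5, 11, 7, 14, 12, 6, 13]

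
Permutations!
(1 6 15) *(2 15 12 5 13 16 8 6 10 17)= (1 10 17 2 15)(5 13 16 8 6 12)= [0, 10, 15, 3, 4, 13, 12, 7, 6, 9, 17, 11, 5, 16, 14, 1, 8, 2]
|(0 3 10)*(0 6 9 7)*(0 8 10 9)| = |(0 3 9 7 8 10 6)| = 7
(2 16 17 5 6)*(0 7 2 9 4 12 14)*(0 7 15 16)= (0 15 16 17 5 6 9 4 12 14 7 2)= [15, 1, 0, 3, 12, 6, 9, 2, 8, 4, 10, 11, 14, 13, 7, 16, 17, 5]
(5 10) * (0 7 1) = (0 7 1)(5 10) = [7, 0, 2, 3, 4, 10, 6, 1, 8, 9, 5]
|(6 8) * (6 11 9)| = |(6 8 11 9)| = 4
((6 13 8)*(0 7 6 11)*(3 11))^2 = ((0 7 6 13 8 3 11))^2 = (0 6 8 11 7 13 3)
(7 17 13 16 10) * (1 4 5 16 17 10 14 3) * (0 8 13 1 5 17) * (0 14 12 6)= [8, 4, 2, 5, 17, 16, 0, 10, 13, 9, 7, 11, 6, 14, 3, 15, 12, 1]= (0 8 13 14 3 5 16 12 6)(1 4 17)(7 10)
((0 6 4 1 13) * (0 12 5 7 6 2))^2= ((0 2)(1 13 12 5 7 6 4))^2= (1 12 7 4 13 5 6)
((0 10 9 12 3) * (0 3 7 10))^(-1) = ((7 10 9 12))^(-1) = (7 12 9 10)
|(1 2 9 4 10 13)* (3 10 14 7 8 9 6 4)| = 11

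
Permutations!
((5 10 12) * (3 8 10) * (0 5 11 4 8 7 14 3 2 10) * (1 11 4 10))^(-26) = (0 5 2 1 11 10 12 4 8)(3 7 14)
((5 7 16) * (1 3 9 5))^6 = (16)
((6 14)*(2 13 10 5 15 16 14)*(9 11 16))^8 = ((2 13 10 5 15 9 11 16 14 6))^8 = (2 14 11 15 10)(5 13 6 16 9)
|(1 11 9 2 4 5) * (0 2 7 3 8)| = |(0 2 4 5 1 11 9 7 3 8)| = 10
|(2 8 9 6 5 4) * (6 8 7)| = |(2 7 6 5 4)(8 9)| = 10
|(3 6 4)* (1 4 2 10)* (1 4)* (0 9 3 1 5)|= |(0 9 3 6 2 10 4 1 5)|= 9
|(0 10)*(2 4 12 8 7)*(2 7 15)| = |(0 10)(2 4 12 8 15)| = 10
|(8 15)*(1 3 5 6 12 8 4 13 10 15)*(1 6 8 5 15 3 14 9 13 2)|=36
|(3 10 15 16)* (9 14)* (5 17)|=4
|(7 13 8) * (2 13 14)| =5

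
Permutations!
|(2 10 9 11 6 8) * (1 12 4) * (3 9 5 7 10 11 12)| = |(1 3 9 12 4)(2 11 6 8)(5 7 10)| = 60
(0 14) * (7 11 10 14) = (0 7 11 10 14) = [7, 1, 2, 3, 4, 5, 6, 11, 8, 9, 14, 10, 12, 13, 0]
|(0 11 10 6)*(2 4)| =|(0 11 10 6)(2 4)| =4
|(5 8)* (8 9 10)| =4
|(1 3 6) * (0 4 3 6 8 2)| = |(0 4 3 8 2)(1 6)| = 10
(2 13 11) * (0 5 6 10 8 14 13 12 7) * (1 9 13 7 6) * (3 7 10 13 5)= (0 3 7)(1 9 5)(2 12 6 13 11)(8 14 10)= [3, 9, 12, 7, 4, 1, 13, 0, 14, 5, 8, 2, 6, 11, 10]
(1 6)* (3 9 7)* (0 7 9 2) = (9)(0 7 3 2)(1 6) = [7, 6, 0, 2, 4, 5, 1, 3, 8, 9]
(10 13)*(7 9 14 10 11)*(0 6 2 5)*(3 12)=[6, 1, 5, 12, 4, 0, 2, 9, 8, 14, 13, 7, 3, 11, 10]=(0 6 2 5)(3 12)(7 9 14 10 13 11)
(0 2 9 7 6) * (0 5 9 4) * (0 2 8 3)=(0 8 3)(2 4)(5 9 7 6)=[8, 1, 4, 0, 2, 9, 5, 6, 3, 7]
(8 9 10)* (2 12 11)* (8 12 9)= (2 9 10 12 11)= [0, 1, 9, 3, 4, 5, 6, 7, 8, 10, 12, 2, 11]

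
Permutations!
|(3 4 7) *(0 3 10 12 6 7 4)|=4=|(0 3)(6 7 10 12)|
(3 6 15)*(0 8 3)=(0 8 3 6 15)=[8, 1, 2, 6, 4, 5, 15, 7, 3, 9, 10, 11, 12, 13, 14, 0]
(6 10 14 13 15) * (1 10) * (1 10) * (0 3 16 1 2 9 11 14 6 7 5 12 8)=[3, 2, 9, 16, 4, 12, 10, 5, 0, 11, 6, 14, 8, 15, 13, 7, 1]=(0 3 16 1 2 9 11 14 13 15 7 5 12 8)(6 10)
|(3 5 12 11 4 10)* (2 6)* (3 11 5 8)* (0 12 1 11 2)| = 18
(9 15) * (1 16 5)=[0, 16, 2, 3, 4, 1, 6, 7, 8, 15, 10, 11, 12, 13, 14, 9, 5]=(1 16 5)(9 15)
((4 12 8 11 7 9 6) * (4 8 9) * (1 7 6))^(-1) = ((1 7 4 12 9)(6 8 11))^(-1) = (1 9 12 4 7)(6 11 8)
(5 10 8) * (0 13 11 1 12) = (0 13 11 1 12)(5 10 8) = [13, 12, 2, 3, 4, 10, 6, 7, 5, 9, 8, 1, 0, 11]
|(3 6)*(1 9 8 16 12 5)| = |(1 9 8 16 12 5)(3 6)| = 6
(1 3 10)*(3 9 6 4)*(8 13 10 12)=(1 9 6 4 3 12 8 13 10)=[0, 9, 2, 12, 3, 5, 4, 7, 13, 6, 1, 11, 8, 10]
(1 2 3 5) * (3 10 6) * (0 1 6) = (0 1 2 10)(3 5 6) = [1, 2, 10, 5, 4, 6, 3, 7, 8, 9, 0]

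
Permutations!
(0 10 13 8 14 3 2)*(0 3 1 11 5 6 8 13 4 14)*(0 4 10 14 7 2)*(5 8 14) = [5, 11, 3, 0, 7, 6, 14, 2, 4, 9, 10, 8, 12, 13, 1] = (0 5 6 14 1 11 8 4 7 2 3)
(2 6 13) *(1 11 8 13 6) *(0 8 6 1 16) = [8, 11, 16, 3, 4, 5, 1, 7, 13, 9, 10, 6, 12, 2, 14, 15, 0] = (0 8 13 2 16)(1 11 6)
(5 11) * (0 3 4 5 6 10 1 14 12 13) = (0 3 4 5 11 6 10 1 14 12 13) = [3, 14, 2, 4, 5, 11, 10, 7, 8, 9, 1, 6, 13, 0, 12]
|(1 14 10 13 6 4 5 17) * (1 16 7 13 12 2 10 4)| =9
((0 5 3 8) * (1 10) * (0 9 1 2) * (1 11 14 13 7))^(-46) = ((0 5 3 8 9 11 14 13 7 1 10 2))^(-46) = (0 3 9 14 7 10)(1 2 5 8 11 13)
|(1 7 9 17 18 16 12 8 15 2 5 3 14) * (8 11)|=14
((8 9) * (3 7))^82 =(9)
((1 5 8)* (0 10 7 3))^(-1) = ((0 10 7 3)(1 5 8))^(-1) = (0 3 7 10)(1 8 5)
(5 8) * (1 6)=(1 6)(5 8)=[0, 6, 2, 3, 4, 8, 1, 7, 5]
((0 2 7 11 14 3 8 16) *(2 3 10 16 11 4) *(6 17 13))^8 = ((0 3 8 11 14 10 16)(2 7 4)(6 17 13))^8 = (0 3 8 11 14 10 16)(2 4 7)(6 13 17)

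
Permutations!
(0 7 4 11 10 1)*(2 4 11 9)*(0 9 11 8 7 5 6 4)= (0 5 6 4 11 10 1 9 2)(7 8)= [5, 9, 0, 3, 11, 6, 4, 8, 7, 2, 1, 10]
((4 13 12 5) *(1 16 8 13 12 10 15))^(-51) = ((1 16 8 13 10 15)(4 12 5))^(-51) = (1 13)(8 15)(10 16)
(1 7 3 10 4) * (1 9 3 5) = [0, 7, 2, 10, 9, 1, 6, 5, 8, 3, 4] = (1 7 5)(3 10 4 9)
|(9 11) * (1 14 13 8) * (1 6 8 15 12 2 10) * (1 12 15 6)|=30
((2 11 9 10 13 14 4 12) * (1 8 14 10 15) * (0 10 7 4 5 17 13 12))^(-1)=(0 4 7 13 17 5 14 8 1 15 9 11 2 12 10)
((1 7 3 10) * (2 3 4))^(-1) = (1 10 3 2 4 7)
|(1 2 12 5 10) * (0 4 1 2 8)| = 4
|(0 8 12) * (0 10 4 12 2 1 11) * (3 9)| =|(0 8 2 1 11)(3 9)(4 12 10)| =30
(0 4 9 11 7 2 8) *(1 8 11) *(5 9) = (0 4 5 9 1 8)(2 11 7) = [4, 8, 11, 3, 5, 9, 6, 2, 0, 1, 10, 7]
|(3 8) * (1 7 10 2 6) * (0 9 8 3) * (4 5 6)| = |(0 9 8)(1 7 10 2 4 5 6)| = 21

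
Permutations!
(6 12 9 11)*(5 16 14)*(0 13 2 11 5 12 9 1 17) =[13, 17, 11, 3, 4, 16, 9, 7, 8, 5, 10, 6, 1, 2, 12, 15, 14, 0] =(0 13 2 11 6 9 5 16 14 12 1 17)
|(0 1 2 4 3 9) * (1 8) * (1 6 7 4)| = 14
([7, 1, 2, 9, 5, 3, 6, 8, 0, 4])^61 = (0 7 8)(3 9 4 5)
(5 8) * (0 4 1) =(0 4 1)(5 8) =[4, 0, 2, 3, 1, 8, 6, 7, 5]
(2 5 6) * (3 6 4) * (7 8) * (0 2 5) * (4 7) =(0 2)(3 6 5 7 8 4) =[2, 1, 0, 6, 3, 7, 5, 8, 4]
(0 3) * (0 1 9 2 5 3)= (1 9 2 5 3)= [0, 9, 5, 1, 4, 3, 6, 7, 8, 2]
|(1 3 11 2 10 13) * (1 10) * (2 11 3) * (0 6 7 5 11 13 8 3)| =|(0 6 7 5 11 13 10 8 3)(1 2)| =18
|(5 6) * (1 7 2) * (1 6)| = 5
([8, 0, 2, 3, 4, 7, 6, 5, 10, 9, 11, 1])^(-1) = (0 1 11 10 8)(5 7)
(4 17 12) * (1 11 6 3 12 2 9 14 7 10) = (1 11 6 3 12 4 17 2 9 14 7 10) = [0, 11, 9, 12, 17, 5, 3, 10, 8, 14, 1, 6, 4, 13, 7, 15, 16, 2]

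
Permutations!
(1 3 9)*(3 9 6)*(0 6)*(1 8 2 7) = (0 6 3)(1 9 8 2 7) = [6, 9, 7, 0, 4, 5, 3, 1, 2, 8]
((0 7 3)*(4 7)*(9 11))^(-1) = ((0 4 7 3)(9 11))^(-1) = (0 3 7 4)(9 11)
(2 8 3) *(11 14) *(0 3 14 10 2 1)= (0 3 1)(2 8 14 11 10)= [3, 0, 8, 1, 4, 5, 6, 7, 14, 9, 2, 10, 12, 13, 11]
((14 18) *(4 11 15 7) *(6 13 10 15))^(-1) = (4 7 15 10 13 6 11)(14 18)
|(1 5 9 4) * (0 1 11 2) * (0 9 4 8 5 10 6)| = |(0 1 10 6)(2 9 8 5 4 11)| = 12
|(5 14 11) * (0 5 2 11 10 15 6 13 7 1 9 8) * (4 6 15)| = |(15)(0 5 14 10 4 6 13 7 1 9 8)(2 11)| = 22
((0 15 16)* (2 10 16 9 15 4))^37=(0 2 16 4 10)(9 15)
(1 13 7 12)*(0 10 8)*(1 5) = (0 10 8)(1 13 7 12 5) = [10, 13, 2, 3, 4, 1, 6, 12, 0, 9, 8, 11, 5, 7]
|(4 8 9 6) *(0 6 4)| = 6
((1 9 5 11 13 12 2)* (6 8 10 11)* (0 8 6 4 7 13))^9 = (0 8 10 11)(1 9 5 4 7 13 12 2)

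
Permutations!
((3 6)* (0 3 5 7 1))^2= (0 6 7)(1 3 5)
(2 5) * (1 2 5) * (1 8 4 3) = [0, 2, 8, 1, 3, 5, 6, 7, 4] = (1 2 8 4 3)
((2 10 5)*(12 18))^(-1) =(2 5 10)(12 18)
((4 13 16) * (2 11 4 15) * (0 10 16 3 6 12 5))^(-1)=((0 10 16 15 2 11 4 13 3 6 12 5))^(-1)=(0 5 12 6 3 13 4 11 2 15 16 10)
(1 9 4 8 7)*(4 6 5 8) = [0, 9, 2, 3, 4, 8, 5, 1, 7, 6] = (1 9 6 5 8 7)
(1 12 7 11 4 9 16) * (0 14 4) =(0 14 4 9 16 1 12 7 11) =[14, 12, 2, 3, 9, 5, 6, 11, 8, 16, 10, 0, 7, 13, 4, 15, 1]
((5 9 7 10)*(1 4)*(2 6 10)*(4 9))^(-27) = (1 10 7 4 6 9 5 2)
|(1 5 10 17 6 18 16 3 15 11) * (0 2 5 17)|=|(0 2 5 10)(1 17 6 18 16 3 15 11)|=8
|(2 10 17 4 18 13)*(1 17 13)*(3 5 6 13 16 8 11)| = |(1 17 4 18)(2 10 16 8 11 3 5 6 13)| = 36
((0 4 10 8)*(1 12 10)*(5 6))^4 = ((0 4 1 12 10 8)(5 6))^4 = (0 10 1)(4 8 12)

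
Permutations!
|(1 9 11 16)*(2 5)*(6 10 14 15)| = 4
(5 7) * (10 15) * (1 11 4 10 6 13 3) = [0, 11, 2, 1, 10, 7, 13, 5, 8, 9, 15, 4, 12, 3, 14, 6] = (1 11 4 10 15 6 13 3)(5 7)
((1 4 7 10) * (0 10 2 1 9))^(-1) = (0 9 10)(1 2 7 4)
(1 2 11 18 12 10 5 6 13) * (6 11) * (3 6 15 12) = (1 2 15 12 10 5 11 18 3 6 13) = [0, 2, 15, 6, 4, 11, 13, 7, 8, 9, 5, 18, 10, 1, 14, 12, 16, 17, 3]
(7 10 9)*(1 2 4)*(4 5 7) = (1 2 5 7 10 9 4) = [0, 2, 5, 3, 1, 7, 6, 10, 8, 4, 9]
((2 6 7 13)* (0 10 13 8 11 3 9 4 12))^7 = (0 11 13 9 6 12 8 10 3 2 4 7)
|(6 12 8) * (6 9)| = 4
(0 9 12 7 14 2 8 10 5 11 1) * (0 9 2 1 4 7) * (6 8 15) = (0 2 15 6 8 10 5 11 4 7 14 1 9 12) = [2, 9, 15, 3, 7, 11, 8, 14, 10, 12, 5, 4, 0, 13, 1, 6]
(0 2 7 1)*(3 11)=(0 2 7 1)(3 11)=[2, 0, 7, 11, 4, 5, 6, 1, 8, 9, 10, 3]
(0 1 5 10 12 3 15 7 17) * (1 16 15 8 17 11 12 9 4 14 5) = (0 16 15 7 11 12 3 8 17)(4 14 5 10 9) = [16, 1, 2, 8, 14, 10, 6, 11, 17, 4, 9, 12, 3, 13, 5, 7, 15, 0]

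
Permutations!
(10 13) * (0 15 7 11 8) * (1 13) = (0 15 7 11 8)(1 13 10) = [15, 13, 2, 3, 4, 5, 6, 11, 0, 9, 1, 8, 12, 10, 14, 7]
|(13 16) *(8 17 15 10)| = |(8 17 15 10)(13 16)| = 4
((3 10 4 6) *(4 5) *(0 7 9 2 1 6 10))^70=((0 7 9 2 1 6 3)(4 10 5))^70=(4 10 5)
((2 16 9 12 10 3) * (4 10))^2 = ((2 16 9 12 4 10 3))^2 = (2 9 4 3 16 12 10)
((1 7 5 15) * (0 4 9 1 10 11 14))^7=((0 4 9 1 7 5 15 10 11 14))^7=(0 10 7 4 11 5 9 14 15 1)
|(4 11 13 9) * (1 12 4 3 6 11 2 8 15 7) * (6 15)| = 12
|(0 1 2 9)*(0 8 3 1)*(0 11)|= |(0 11)(1 2 9 8 3)|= 10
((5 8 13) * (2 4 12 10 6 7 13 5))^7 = (13)(5 8)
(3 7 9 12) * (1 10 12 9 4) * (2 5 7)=(1 10 12 3 2 5 7 4)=[0, 10, 5, 2, 1, 7, 6, 4, 8, 9, 12, 11, 3]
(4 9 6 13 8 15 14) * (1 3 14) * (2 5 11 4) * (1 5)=(1 3 14 2)(4 9 6 13 8 15 5 11)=[0, 3, 1, 14, 9, 11, 13, 7, 15, 6, 10, 4, 12, 8, 2, 5]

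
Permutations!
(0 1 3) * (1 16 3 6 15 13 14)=(0 16 3)(1 6 15 13 14)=[16, 6, 2, 0, 4, 5, 15, 7, 8, 9, 10, 11, 12, 14, 1, 13, 3]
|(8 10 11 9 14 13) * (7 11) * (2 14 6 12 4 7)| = |(2 14 13 8 10)(4 7 11 9 6 12)| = 30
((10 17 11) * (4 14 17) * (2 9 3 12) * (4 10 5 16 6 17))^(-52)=((2 9 3 12)(4 14)(5 16 6 17 11))^(-52)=(5 17 16 11 6)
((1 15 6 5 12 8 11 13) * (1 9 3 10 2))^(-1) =((1 15 6 5 12 8 11 13 9 3 10 2))^(-1) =(1 2 10 3 9 13 11 8 12 5 6 15)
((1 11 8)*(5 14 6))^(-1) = (1 8 11)(5 6 14)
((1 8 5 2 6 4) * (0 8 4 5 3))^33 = (8)(1 4)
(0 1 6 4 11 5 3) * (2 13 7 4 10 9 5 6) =[1, 2, 13, 0, 11, 3, 10, 4, 8, 5, 9, 6, 12, 7] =(0 1 2 13 7 4 11 6 10 9 5 3)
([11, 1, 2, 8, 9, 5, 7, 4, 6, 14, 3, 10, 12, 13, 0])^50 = (14)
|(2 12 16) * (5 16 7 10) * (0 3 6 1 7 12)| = |(0 3 6 1 7 10 5 16 2)| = 9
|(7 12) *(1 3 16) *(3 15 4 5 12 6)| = 9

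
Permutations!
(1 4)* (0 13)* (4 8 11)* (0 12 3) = (0 13 12 3)(1 8 11 4) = [13, 8, 2, 0, 1, 5, 6, 7, 11, 9, 10, 4, 3, 12]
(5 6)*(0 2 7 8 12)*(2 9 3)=(0 9 3 2 7 8 12)(5 6)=[9, 1, 7, 2, 4, 6, 5, 8, 12, 3, 10, 11, 0]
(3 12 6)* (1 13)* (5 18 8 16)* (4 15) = (1 13)(3 12 6)(4 15)(5 18 8 16) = [0, 13, 2, 12, 15, 18, 3, 7, 16, 9, 10, 11, 6, 1, 14, 4, 5, 17, 8]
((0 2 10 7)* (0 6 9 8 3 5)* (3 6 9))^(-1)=((0 2 10 7 9 8 6 3 5))^(-1)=(0 5 3 6 8 9 7 10 2)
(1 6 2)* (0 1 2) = (0 1 6) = [1, 6, 2, 3, 4, 5, 0]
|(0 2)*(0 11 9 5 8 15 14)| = |(0 2 11 9 5 8 15 14)| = 8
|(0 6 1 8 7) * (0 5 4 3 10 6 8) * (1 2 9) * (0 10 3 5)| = 30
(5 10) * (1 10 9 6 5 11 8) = (1 10 11 8)(5 9 6) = [0, 10, 2, 3, 4, 9, 5, 7, 1, 6, 11, 8]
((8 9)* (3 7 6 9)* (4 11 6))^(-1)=((3 7 4 11 6 9 8))^(-1)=(3 8 9 6 11 4 7)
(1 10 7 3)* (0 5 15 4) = (0 5 15 4)(1 10 7 3) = [5, 10, 2, 1, 0, 15, 6, 3, 8, 9, 7, 11, 12, 13, 14, 4]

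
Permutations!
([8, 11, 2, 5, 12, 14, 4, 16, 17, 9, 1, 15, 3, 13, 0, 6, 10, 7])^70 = [4, 8, 2, 11, 10, 15, 16, 5, 12, 9, 0, 17, 1, 13, 6, 7, 14, 3]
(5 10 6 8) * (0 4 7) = (0 4 7)(5 10 6 8) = [4, 1, 2, 3, 7, 10, 8, 0, 5, 9, 6]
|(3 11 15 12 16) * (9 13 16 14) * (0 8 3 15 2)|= 30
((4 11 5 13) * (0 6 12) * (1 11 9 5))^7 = (0 6 12)(1 11)(4 13 5 9)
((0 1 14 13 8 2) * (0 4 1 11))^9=(0 11)(1 8)(2 14)(4 13)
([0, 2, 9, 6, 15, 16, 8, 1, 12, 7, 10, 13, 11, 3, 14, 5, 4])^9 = (1 2 9 7)(3 12)(4 15 5 16)(6 11)(8 13)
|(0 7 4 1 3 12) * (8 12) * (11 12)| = 8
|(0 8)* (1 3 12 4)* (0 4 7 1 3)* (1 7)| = 6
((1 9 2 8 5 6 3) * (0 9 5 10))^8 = (0 8 9 10 2)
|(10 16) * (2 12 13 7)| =4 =|(2 12 13 7)(10 16)|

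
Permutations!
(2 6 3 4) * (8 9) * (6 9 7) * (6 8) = (2 9 6 3 4)(7 8) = [0, 1, 9, 4, 2, 5, 3, 8, 7, 6]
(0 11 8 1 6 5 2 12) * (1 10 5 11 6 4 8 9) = (0 6 11 9 1 4 8 10 5 2 12) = [6, 4, 12, 3, 8, 2, 11, 7, 10, 1, 5, 9, 0]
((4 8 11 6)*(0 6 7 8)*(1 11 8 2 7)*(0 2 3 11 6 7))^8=(11)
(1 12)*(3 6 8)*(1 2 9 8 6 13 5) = (1 12 2 9 8 3 13 5) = [0, 12, 9, 13, 4, 1, 6, 7, 3, 8, 10, 11, 2, 5]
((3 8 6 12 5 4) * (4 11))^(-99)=((3 8 6 12 5 11 4))^(-99)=(3 4 11 5 12 6 8)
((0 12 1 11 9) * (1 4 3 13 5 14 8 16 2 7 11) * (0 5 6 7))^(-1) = ((0 12 4 3 13 6 7 11 9 5 14 8 16 2))^(-1) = (0 2 16 8 14 5 9 11 7 6 13 3 4 12)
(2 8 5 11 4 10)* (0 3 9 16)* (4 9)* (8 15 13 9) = (0 3 4 10 2 15 13 9 16)(5 11 8) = [3, 1, 15, 4, 10, 11, 6, 7, 5, 16, 2, 8, 12, 9, 14, 13, 0]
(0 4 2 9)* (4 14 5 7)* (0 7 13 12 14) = (2 9 7 4)(5 13 12 14) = [0, 1, 9, 3, 2, 13, 6, 4, 8, 7, 10, 11, 14, 12, 5]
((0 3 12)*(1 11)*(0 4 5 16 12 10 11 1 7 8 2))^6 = ((0 3 10 11 7 8 2)(4 5 16 12))^6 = (0 2 8 7 11 10 3)(4 16)(5 12)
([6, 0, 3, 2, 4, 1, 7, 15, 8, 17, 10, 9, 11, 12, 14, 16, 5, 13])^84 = [0, 1, 2, 3, 4, 5, 6, 7, 8, 11, 10, 12, 13, 17, 14, 15, 16, 9]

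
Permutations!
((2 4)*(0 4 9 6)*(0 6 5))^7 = (0 2 5 4 9)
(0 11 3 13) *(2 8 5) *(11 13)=(0 13)(2 8 5)(3 11)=[13, 1, 8, 11, 4, 2, 6, 7, 5, 9, 10, 3, 12, 0]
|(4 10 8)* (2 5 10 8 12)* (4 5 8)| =|(2 8 5 10 12)| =5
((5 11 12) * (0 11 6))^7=(0 12 6 11 5)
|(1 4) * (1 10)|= 3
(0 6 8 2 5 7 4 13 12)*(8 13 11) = [6, 1, 5, 3, 11, 7, 13, 4, 2, 9, 10, 8, 0, 12] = (0 6 13 12)(2 5 7 4 11 8)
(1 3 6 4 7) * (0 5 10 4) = (0 5 10 4 7 1 3 6) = [5, 3, 2, 6, 7, 10, 0, 1, 8, 9, 4]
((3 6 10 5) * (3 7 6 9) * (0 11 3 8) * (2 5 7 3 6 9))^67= ((0 11 6 10 7 9 8)(2 5 3))^67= (0 7 11 9 6 8 10)(2 5 3)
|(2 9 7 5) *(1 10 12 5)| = |(1 10 12 5 2 9 7)| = 7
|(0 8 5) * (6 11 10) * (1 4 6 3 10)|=12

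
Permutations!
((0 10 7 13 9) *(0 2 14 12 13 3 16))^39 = (0 16 3 7 10)(2 9 13 12 14)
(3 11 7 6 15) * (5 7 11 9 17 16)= (3 9 17 16 5 7 6 15)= [0, 1, 2, 9, 4, 7, 15, 6, 8, 17, 10, 11, 12, 13, 14, 3, 5, 16]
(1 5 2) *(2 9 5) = (1 2)(5 9) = [0, 2, 1, 3, 4, 9, 6, 7, 8, 5]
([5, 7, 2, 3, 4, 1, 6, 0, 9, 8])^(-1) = (0 7 1 5)(8 9)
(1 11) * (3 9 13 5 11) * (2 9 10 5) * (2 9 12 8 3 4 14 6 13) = [0, 4, 12, 10, 14, 11, 13, 7, 3, 2, 5, 1, 8, 9, 6] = (1 4 14 6 13 9 2 12 8 3 10 5 11)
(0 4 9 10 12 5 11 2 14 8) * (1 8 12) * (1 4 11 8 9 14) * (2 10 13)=(0 11 10 4 14 12 5 8)(1 9 13 2)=[11, 9, 1, 3, 14, 8, 6, 7, 0, 13, 4, 10, 5, 2, 12]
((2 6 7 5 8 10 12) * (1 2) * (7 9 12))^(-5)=(12)(5 7 10 8)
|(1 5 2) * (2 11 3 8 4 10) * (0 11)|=9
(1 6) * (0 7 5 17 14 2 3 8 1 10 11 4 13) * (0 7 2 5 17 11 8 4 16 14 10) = [2, 6, 3, 4, 13, 11, 0, 17, 1, 9, 8, 16, 12, 7, 5, 15, 14, 10] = (0 2 3 4 13 7 17 10 8 1 6)(5 11 16 14)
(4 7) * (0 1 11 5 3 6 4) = [1, 11, 2, 6, 7, 3, 4, 0, 8, 9, 10, 5] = (0 1 11 5 3 6 4 7)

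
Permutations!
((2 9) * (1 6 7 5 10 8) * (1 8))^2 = ((1 6 7 5 10)(2 9))^2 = (1 7 10 6 5)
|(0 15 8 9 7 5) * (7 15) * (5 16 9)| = 7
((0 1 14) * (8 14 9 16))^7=(0 1 9 16 8 14)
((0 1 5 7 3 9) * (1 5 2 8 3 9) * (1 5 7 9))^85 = ((0 7 1 2 8 3 5 9))^85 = (0 3 1 9 8 7 5 2)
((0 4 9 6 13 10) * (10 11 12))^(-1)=((0 4 9 6 13 11 12 10))^(-1)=(0 10 12 11 13 6 9 4)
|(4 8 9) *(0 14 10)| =3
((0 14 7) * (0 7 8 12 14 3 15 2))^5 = (0 3 15 2)(8 14 12)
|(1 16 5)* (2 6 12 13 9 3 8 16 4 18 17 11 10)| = 15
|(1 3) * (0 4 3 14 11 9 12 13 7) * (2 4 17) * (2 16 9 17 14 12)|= |(0 14 11 17 16 9 2 4 3 1 12 13 7)|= 13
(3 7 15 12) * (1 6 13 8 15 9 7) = (1 6 13 8 15 12 3)(7 9) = [0, 6, 2, 1, 4, 5, 13, 9, 15, 7, 10, 11, 3, 8, 14, 12]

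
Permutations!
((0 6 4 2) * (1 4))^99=((0 6 1 4 2))^99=(0 2 4 1 6)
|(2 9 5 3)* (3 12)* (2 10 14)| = |(2 9 5 12 3 10 14)| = 7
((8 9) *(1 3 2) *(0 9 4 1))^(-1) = (0 2 3 1 4 8 9)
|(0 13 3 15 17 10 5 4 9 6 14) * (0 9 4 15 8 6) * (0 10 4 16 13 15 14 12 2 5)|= |(0 15 17 4 16 13 3 8 6 12 2 5 14 9 10)|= 15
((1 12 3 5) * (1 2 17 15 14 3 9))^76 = (1 12 9)(2 3 15)(5 14 17)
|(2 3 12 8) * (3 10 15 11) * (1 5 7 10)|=|(1 5 7 10 15 11 3 12 8 2)|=10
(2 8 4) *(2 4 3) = [0, 1, 8, 2, 4, 5, 6, 7, 3] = (2 8 3)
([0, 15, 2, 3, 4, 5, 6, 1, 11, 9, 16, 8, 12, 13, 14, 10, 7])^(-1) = [0, 7, 2, 3, 4, 5, 6, 16, 11, 9, 15, 8, 12, 13, 14, 1, 10]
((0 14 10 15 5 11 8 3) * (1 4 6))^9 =(0 14 10 15 5 11 8 3) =((0 14 10 15 5 11 8 3)(1 4 6))^9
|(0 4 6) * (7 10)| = |(0 4 6)(7 10)| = 6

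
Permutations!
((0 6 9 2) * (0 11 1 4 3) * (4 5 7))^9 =(0 3 4 7 5 1 11 2 9 6)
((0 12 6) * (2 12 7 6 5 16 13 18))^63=((0 7 6)(2 12 5 16 13 18))^63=(2 16)(5 18)(12 13)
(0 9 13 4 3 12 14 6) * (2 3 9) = (0 2 3 12 14 6)(4 9 13) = [2, 1, 3, 12, 9, 5, 0, 7, 8, 13, 10, 11, 14, 4, 6]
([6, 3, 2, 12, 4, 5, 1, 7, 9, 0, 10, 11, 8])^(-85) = [9, 6, 2, 1, 4, 5, 0, 7, 12, 8, 10, 11, 3]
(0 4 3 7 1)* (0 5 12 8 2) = (0 4 3 7 1 5 12 8 2) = [4, 5, 0, 7, 3, 12, 6, 1, 2, 9, 10, 11, 8]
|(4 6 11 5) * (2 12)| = |(2 12)(4 6 11 5)| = 4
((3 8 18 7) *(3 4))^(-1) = (3 4 7 18 8)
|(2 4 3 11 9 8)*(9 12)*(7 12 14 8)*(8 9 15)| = 10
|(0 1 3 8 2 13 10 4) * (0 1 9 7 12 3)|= |(0 9 7 12 3 8 2 13 10 4 1)|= 11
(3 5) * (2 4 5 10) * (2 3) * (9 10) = [0, 1, 4, 9, 5, 2, 6, 7, 8, 10, 3] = (2 4 5)(3 9 10)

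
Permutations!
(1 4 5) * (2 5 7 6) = (1 4 7 6 2 5) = [0, 4, 5, 3, 7, 1, 2, 6]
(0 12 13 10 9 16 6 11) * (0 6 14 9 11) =(0 12 13 10 11 6)(9 16 14) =[12, 1, 2, 3, 4, 5, 0, 7, 8, 16, 11, 6, 13, 10, 9, 15, 14]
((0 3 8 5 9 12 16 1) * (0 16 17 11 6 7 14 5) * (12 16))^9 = ((0 3 8)(1 12 17 11 6 7 14 5 9 16))^9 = (1 16 9 5 14 7 6 11 17 12)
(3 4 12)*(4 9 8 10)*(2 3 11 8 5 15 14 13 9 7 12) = [0, 1, 3, 7, 2, 15, 6, 12, 10, 5, 4, 8, 11, 9, 13, 14] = (2 3 7 12 11 8 10 4)(5 15 14 13 9)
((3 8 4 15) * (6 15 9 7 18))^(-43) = ((3 8 4 9 7 18 6 15))^(-43) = (3 18 4 15 7 8 6 9)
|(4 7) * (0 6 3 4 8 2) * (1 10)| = |(0 6 3 4 7 8 2)(1 10)| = 14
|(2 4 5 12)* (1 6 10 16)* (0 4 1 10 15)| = |(0 4 5 12 2 1 6 15)(10 16)| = 8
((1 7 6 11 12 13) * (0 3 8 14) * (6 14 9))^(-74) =(0 9 12 7 3 6 13 14 8 11 1)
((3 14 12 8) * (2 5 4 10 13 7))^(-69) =((2 5 4 10 13 7)(3 14 12 8))^(-69) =(2 10)(3 8 12 14)(4 7)(5 13)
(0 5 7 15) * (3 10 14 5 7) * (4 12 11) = (0 7 15)(3 10 14 5)(4 12 11) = [7, 1, 2, 10, 12, 3, 6, 15, 8, 9, 14, 4, 11, 13, 5, 0]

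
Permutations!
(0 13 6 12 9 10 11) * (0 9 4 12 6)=(0 13)(4 12)(9 10 11)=[13, 1, 2, 3, 12, 5, 6, 7, 8, 10, 11, 9, 4, 0]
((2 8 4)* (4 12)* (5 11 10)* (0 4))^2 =(0 2 12 4 8)(5 10 11)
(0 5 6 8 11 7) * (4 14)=(0 5 6 8 11 7)(4 14)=[5, 1, 2, 3, 14, 6, 8, 0, 11, 9, 10, 7, 12, 13, 4]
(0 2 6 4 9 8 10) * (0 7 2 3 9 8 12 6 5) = [3, 1, 5, 9, 8, 0, 4, 2, 10, 12, 7, 11, 6] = (0 3 9 12 6 4 8 10 7 2 5)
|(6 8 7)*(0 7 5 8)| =|(0 7 6)(5 8)| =6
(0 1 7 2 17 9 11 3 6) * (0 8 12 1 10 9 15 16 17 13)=(0 10 9 11 3 6 8 12 1 7 2 13)(15 16 17)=[10, 7, 13, 6, 4, 5, 8, 2, 12, 11, 9, 3, 1, 0, 14, 16, 17, 15]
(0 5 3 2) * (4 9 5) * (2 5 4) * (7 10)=(0 2)(3 5)(4 9)(7 10)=[2, 1, 0, 5, 9, 3, 6, 10, 8, 4, 7]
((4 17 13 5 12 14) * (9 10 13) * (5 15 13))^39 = (4 5 17 12 9 14 10)(13 15)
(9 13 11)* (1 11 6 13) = (1 11 9)(6 13) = [0, 11, 2, 3, 4, 5, 13, 7, 8, 1, 10, 9, 12, 6]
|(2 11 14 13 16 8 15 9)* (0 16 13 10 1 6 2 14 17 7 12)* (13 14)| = 15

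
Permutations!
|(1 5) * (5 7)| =3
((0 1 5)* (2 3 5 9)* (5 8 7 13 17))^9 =((0 1 9 2 3 8 7 13 17 5))^9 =(0 5 17 13 7 8 3 2 9 1)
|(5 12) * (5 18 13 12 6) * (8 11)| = 6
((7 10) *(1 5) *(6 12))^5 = (1 5)(6 12)(7 10)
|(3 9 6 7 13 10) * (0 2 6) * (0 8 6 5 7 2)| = 9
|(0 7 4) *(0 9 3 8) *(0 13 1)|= |(0 7 4 9 3 8 13 1)|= 8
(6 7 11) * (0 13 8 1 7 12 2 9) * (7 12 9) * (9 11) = [13, 12, 7, 3, 4, 5, 11, 9, 1, 0, 10, 6, 2, 8] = (0 13 8 1 12 2 7 9)(6 11)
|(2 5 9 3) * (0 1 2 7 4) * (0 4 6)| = 8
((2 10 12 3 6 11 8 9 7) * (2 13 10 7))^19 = (2 9 8 11 6 3 12 10 13 7)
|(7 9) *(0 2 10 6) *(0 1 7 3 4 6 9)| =9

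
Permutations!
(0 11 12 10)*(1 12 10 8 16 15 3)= [11, 12, 2, 1, 4, 5, 6, 7, 16, 9, 0, 10, 8, 13, 14, 3, 15]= (0 11 10)(1 12 8 16 15 3)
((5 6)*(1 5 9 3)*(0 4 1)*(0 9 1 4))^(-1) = (1 6 5)(3 9) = ((1 5 6)(3 9))^(-1)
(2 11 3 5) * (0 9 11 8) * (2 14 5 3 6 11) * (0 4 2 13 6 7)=[9, 1, 8, 3, 2, 14, 11, 0, 4, 13, 10, 7, 12, 6, 5]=(0 9 13 6 11 7)(2 8 4)(5 14)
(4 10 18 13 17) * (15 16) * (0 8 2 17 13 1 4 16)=(0 8 2 17 16 15)(1 4 10 18)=[8, 4, 17, 3, 10, 5, 6, 7, 2, 9, 18, 11, 12, 13, 14, 0, 15, 16, 1]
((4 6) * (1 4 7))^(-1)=((1 4 6 7))^(-1)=(1 7 6 4)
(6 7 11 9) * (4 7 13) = [0, 1, 2, 3, 7, 5, 13, 11, 8, 6, 10, 9, 12, 4] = (4 7 11 9 6 13)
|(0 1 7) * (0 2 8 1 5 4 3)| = |(0 5 4 3)(1 7 2 8)| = 4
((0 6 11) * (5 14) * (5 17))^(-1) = ((0 6 11)(5 14 17))^(-1) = (0 11 6)(5 17 14)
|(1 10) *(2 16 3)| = |(1 10)(2 16 3)| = 6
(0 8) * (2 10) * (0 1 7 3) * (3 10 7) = (0 8 1 3)(2 7 10) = [8, 3, 7, 0, 4, 5, 6, 10, 1, 9, 2]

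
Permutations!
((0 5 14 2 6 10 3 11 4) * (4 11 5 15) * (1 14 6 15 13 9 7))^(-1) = ((0 13 9 7 1 14 2 15 4)(3 5 6 10))^(-1) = (0 4 15 2 14 1 7 9 13)(3 10 6 5)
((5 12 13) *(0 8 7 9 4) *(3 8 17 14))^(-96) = (17)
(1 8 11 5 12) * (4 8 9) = (1 9 4 8 11 5 12) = [0, 9, 2, 3, 8, 12, 6, 7, 11, 4, 10, 5, 1]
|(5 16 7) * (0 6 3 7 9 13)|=8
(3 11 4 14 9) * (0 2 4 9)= [2, 1, 4, 11, 14, 5, 6, 7, 8, 3, 10, 9, 12, 13, 0]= (0 2 4 14)(3 11 9)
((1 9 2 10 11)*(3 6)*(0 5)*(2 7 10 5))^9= ((0 2 5)(1 9 7 10 11)(3 6))^9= (1 11 10 7 9)(3 6)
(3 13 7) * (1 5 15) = (1 5 15)(3 13 7) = [0, 5, 2, 13, 4, 15, 6, 3, 8, 9, 10, 11, 12, 7, 14, 1]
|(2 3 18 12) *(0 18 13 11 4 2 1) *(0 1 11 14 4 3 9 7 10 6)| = |(0 18 12 11 3 13 14 4 2 9 7 10 6)| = 13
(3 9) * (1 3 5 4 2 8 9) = [0, 3, 8, 1, 2, 4, 6, 7, 9, 5] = (1 3)(2 8 9 5 4)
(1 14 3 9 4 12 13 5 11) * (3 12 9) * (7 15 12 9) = [0, 14, 2, 3, 7, 11, 6, 15, 8, 4, 10, 1, 13, 5, 9, 12] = (1 14 9 4 7 15 12 13 5 11)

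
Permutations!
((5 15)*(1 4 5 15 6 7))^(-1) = (15)(1 7 6 5 4)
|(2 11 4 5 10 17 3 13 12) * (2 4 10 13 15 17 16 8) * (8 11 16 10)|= 12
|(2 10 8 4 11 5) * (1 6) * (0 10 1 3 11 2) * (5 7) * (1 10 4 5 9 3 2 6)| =28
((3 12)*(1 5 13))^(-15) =(13)(3 12)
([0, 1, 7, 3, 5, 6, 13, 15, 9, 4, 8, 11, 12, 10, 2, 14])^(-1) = (2 14 15 7)(4 9 8 10 13 6 5)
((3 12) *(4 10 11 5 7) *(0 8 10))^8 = ((0 8 10 11 5 7 4)(3 12))^8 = (12)(0 8 10 11 5 7 4)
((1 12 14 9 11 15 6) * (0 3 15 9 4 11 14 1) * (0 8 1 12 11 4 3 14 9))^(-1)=((0 14 3 15 6 8 1 11))^(-1)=(0 11 1 8 6 15 3 14)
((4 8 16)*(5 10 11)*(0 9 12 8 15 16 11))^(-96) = (16)(0 12 11 10 9 8 5)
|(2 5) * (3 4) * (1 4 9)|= 4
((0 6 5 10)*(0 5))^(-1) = (0 6)(5 10)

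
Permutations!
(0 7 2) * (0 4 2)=(0 7)(2 4)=[7, 1, 4, 3, 2, 5, 6, 0]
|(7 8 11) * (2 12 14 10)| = 12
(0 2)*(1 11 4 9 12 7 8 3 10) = (0 2)(1 11 4 9 12 7 8 3 10) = [2, 11, 0, 10, 9, 5, 6, 8, 3, 12, 1, 4, 7]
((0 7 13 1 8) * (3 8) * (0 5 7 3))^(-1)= ((0 3 8 5 7 13 1))^(-1)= (0 1 13 7 5 8 3)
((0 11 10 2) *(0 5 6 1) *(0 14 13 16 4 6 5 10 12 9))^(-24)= ((0 11 12 9)(1 14 13 16 4 6)(2 10))^(-24)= (16)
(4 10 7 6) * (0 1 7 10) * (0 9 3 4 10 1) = (1 7 6 10)(3 4 9) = [0, 7, 2, 4, 9, 5, 10, 6, 8, 3, 1]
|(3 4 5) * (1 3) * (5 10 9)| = 6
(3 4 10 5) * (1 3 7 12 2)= (1 3 4 10 5 7 12 2)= [0, 3, 1, 4, 10, 7, 6, 12, 8, 9, 5, 11, 2]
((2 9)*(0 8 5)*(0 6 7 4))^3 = ((0 8 5 6 7 4)(2 9))^3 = (0 6)(2 9)(4 5)(7 8)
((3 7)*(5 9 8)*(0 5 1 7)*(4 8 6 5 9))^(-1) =(0 3 7 1 8 4 5 6 9)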